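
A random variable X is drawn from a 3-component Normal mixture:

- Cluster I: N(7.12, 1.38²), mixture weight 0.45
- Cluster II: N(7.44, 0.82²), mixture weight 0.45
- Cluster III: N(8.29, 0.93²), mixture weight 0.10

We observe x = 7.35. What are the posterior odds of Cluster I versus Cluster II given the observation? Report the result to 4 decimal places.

0.5895

Posterior odds = (π_i f_i(x)) / (π_j f_j(x)); the normalising sum cancels.
Component likelihoods at x = 7.35:
  f_I = 0.285101
  f_II = 0.483593
  f_III = 0.257386
Odds = (0.45/0.45) × (0.285101/0.483593) = 1 × 0.589547 ≈ 0.5895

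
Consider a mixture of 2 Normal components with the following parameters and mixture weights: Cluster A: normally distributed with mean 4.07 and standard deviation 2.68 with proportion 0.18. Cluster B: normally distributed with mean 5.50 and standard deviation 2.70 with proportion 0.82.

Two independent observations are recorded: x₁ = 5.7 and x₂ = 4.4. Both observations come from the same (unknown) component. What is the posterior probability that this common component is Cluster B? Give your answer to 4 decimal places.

0.8332

By Bayes' theorem, P(k | x) = P(Z=k) f_k(x) / Σ_j P(Z=j) f_j(x).
Since both observations come from the same component, the likelihood for component k is f_k(x₁)·f_k(x₂).
  f_A = [(1/(2.68·√(2π)))·exp(−(5.7−4.07)²/(2·2.68²)) = 0.148859·exp(-0.18496) = 0.123722] × [0.147735] = 0.0182781
  f_B = [(1/(2.70·√(2π)))·exp(−(5.7−5.50)²/(2·2.70²)) = 0.147756·exp(-0.00274) = 0.147352] × [0.135989] = 0.0200382
Multiply by the mixture weights:
  P(Z=A)·f_A = 0.18 × 0.0182781 = 0.00329006
  P(Z=B)·f_B = 0.82 × 0.0200382 = 0.0164313
Marginal: 0.00329006 + 0.0164313 = 0.0197214
So the posterior for Cluster B is 0.0164313 / 0.0197214 ≈ 0.8332.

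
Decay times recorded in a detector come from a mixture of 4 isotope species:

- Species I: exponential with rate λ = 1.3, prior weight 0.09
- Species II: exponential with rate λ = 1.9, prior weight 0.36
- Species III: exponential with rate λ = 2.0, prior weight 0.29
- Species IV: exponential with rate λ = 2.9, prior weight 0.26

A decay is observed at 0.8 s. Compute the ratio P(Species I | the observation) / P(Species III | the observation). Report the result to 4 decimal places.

0.3532

The posterior odds equal the prior odds times the likelihood ratio: (P(Z=i)/P(Z=j))·(f_i(x)/f_j(x)).
Exponential densities:
  L_I = 1.3·e^(−1.3·0.8) = 1.3·e^(−1.0400) = 0.459491
  L_II = 1.9·e^(−1.9·0.8) = 1.9·e^(−1.5200) = 0.415553
  L_III = 2.0·e^(−2.0·0.8) = 2.0·e^(−1.6000) = 0.403793
  L_IV = 2.9·e^(−2.9·0.8) = 2.9·e^(−2.3200) = 0.284993
0.0413542 / 0.1171 ≈ 0.3532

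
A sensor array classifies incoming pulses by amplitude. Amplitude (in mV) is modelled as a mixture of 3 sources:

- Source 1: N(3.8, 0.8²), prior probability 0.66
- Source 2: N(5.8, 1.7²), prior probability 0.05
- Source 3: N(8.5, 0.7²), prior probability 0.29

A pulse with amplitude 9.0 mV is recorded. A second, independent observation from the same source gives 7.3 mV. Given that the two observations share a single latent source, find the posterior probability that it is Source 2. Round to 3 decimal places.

Apply Bayes' rule: the posterior for each component is proportional to its prior times its likelihood at x.
Since both observations come from the same component, the likelihood for component k is f_k(x₁)·f_k(x₂).
  f_1 = [(1/(0.8·√(2π)))·exp(−(9.0−3.8)²/(2·0.8²)) = 0.498678·exp(-21.12500) = 3.33695e-10] × [3.47925e-05] = 1.16101e-14
  f_2 = [(1/(1.7·√(2π)))·exp(−(9.0−5.8)²/(2·1.7²)) = 0.234672·exp(-1.77163) = 0.0399074] × [0.159002] = 0.00634535
  f_3 = [(1/(0.7·√(2π)))·exp(−(9.0−8.5)²/(2·0.7²)) = 0.569918·exp(-0.25510) = 0.441593] × [0.131119] = 0.0579012
Weight by the priors:
  π_1·f_1 = 0.66 × 1.16101e-14 = 7.66265e-15
  π_2·f_2 = 0.05 × 0.00634535 = 0.000317267
  π_3·f_3 = 0.29 × 0.0579012 = 0.0167914
Sum: 7.66265e-15 + 0.000317267 + 0.0167914 = 0.0171086
P(Source 2 | x) = 0.000317267 / 0.0171086 ≈ 0.019

0.019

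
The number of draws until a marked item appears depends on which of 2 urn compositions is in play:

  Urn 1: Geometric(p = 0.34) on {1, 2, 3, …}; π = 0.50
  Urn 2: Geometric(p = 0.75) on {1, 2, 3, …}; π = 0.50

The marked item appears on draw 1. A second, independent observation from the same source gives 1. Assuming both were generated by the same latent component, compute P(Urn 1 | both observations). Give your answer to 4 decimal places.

The responsibility of component k is P(Z=k) f_k(x) divided by Σ_j P(Z=j) f_j(x).
Since both observations come from the same component, the likelihood for component k is f_k(x₁)·f_k(x₂).
  L_1 = [0.34·(1−0.34)^0 = 0.34·1 = 0.34] × [0.34] = 0.1156
  L_2 = [0.75·(1−0.75)^0 = 0.75·1 = 0.75] × [0.75] = 0.5625
Multiply by the mixture weights:
  P(Z=1)·L_1 = 0.50 × 0.1156 = 0.0578
  P(Z=2)·L_2 = 0.50 × 0.5625 = 0.28125
Denominator: 0.0578 + 0.28125 = 0.33905
P(Urn 1 | x₁, x₂) = 0.0578 / 0.33905 ≈ 0.1705

0.1705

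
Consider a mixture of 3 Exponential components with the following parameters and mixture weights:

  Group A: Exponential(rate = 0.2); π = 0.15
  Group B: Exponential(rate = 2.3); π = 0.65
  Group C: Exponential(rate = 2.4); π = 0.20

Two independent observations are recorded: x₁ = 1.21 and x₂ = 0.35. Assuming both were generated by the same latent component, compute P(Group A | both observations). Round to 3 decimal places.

Apply Bayes' rule: the posterior for each component is proportional to its prior times its likelihood at x.
Since both observations come from the same component, the likelihood for component k is f_k(x₁)·f_k(x₂).
  L_A = [0.2·e^(−0.2·1.21) = 0.2·e^(−0.2420) = 0.157011] × [0.186479] = 0.0292793
  L_B = [2.3·e^(−2.3·1.21) = 2.3·e^(−2.7830) = 0.142261] × [1.0283] = 0.146287
  L_C = [2.4·e^(−2.4·1.21) = 2.4·e^(−2.9040) = 0.131529] × [1.03611] = 0.136277
Prior × likelihood for each component:
  P(Z=A)·L_A = 0.15 × 0.0292793 = 0.00439189
  P(Z=B)·L_B = 0.65 × 0.146287 = 0.0950868
  P(Z=C)·L_C = 0.20 × 0.136277 = 0.0272555
Marginal: 0.00439189 + 0.0950868 + 0.0272555 = 0.126734
So the posterior for Group A is 0.00439189 / 0.126734 ≈ 0.035.

0.035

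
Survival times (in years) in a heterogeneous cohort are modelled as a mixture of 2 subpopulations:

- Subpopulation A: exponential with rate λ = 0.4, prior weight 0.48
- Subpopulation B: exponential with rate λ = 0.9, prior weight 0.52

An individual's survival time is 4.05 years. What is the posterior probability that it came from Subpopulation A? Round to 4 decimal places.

By Bayes' theorem, P(k | x) = π_k f_k(x) / Σ_j π_j f_j(x).
Evaluate each component's likelihood at the observed value:
  L_A = 0.0791595
  L_B = 0.0235093
Multiply by the mixture weights:
  π_A·L_A = 0.48 × 0.0791595 = 0.0379966
  π_B·L_B = 0.52 × 0.0235093 = 0.0122248
Marginal: 0.0379966 + 0.0122248 = 0.0502214
So the posterior for Subpopulation A is 0.0379966 / 0.0502214 ≈ 0.7566.

0.7566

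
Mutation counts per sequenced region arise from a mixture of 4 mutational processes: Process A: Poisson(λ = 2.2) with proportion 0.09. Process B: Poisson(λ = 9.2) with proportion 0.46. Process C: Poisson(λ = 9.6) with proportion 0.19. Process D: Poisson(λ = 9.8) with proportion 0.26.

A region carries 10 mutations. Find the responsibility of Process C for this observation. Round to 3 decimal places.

Posterior ∝ prior × likelihood, so P(k | x) ∝ w_k f_k(x); normalise over all components.
Component likelihoods at x = 10 mutations:
  L_A = e^(−2.2)·2.2^10/10! = 8.10991e-05
  L_B = e^(−9.2)·9.2^10/10! = 0.12095
  L_C = e^(−9.6)·9.6^10/10! = 0.124086
  L_D = e^(−9.8)·9.8^10/10! = 0.124857
Prior × likelihood for each component:
  w_A·L_A = 0.09 × 8.10991e-05 = 7.29892e-06
  w_B·L_B = 0.46 × 0.12095 = 0.055637
  w_C·L_C = 0.19 × 0.124086 = 0.0235763
  w_D·L_D = 0.26 × 0.124857 = 0.0324627
Denominator: 7.29892e-06 + 0.055637 + 0.0235763 + 0.0324627 = 0.111683
P(Process C | data) = 0.0235763 / 0.111683 ≈ 0.211

0.211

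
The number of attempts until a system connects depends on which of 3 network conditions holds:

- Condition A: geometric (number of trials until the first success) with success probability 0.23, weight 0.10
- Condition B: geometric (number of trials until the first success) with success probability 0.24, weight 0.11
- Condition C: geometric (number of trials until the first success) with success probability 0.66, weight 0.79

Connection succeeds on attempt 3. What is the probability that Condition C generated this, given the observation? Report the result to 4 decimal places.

0.6760

The responsibility of component k is w_k f_k(x) divided by Σ_j w_j f_j(x).
Evaluate each component's likelihood at the observed value:
  L_A = 0.23·(1−0.23)^2 = 0.23·0.5929 = 0.136367
  L_B = 0.24·(1−0.24)^2 = 0.24·0.5776 = 0.138624
  L_C = 0.66·(1−0.66)^2 = 0.66·0.1156 = 0.076296
Weight by the priors:
  w_A·L_A = 0.10 × 0.136367 = 0.0136367
  w_B·L_B = 0.11 × 0.138624 = 0.0152486
  w_C·L_C = 0.79 × 0.076296 = 0.0602738
Denominator: 0.0136367 + 0.0152486 + 0.0602738 = 0.0891592
So the posterior for Condition C is 0.0602738 / 0.0891592 ≈ 0.6760.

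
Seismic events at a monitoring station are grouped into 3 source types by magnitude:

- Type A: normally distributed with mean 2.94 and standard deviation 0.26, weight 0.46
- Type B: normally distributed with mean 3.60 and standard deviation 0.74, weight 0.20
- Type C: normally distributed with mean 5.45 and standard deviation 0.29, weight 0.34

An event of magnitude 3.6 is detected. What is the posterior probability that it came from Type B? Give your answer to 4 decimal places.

Posterior ∝ prior × likelihood, so P(k | x) ∝ π_k f_k(x); normalise over all components.
Evaluate each component's likelihood at the observed value:
  f_A = (1/(0.26·√(2π)))·exp(−(3.6−2.94)²/(2·0.26²)) = 1.534393·exp(-3.22189) = 0.0611908
  f_B = (1/(0.74·√(2π)))·exp(−(3.6−3.60)²/(2·0.74²)) = 0.539111·exp(-0.00000) = 0.539111
  f_C = (1/(0.29·√(2π)))·exp(−(3.6−5.45)²/(2·0.29²)) = 1.375663·exp(-20.34780) = 2.00251e-09
Prior × likelihood for each component:
  π_A·f_A = 0.46 × 0.0611908 = 0.0281478
  π_B·f_B = 0.20 × 0.539111 = 0.107822
  π_C·f_C = 0.34 × 2.00251e-09 = 6.80853e-10
Marginal: 0.0281478 + 0.107822 + 6.80853e-10 = 0.13597
Responsibility of Type B: 0.107822 / 0.13597 ≈ 0.7930

0.7930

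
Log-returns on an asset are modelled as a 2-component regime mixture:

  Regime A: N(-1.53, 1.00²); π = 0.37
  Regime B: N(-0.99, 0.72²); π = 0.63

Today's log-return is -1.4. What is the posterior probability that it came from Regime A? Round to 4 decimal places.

0.3303

The responsibility of component k is P(Z=k) f_k(x) divided by Σ_j P(Z=j) f_j(x).
Evaluate each component's likelihood at the observed value:
  L_A = 0.395585
  L_B = 0.471155
Unnormalised posteriors:
  P(Z=A)·L_A = 0.37 × 0.395585 = 0.146367
  P(Z=B)·L_B = 0.63 × 0.471155 = 0.296828
Sum: 0.146367 + 0.296828 = 0.443194
P(Regime A | -1.4) = 0.146367 / 0.443194 ≈ 0.3303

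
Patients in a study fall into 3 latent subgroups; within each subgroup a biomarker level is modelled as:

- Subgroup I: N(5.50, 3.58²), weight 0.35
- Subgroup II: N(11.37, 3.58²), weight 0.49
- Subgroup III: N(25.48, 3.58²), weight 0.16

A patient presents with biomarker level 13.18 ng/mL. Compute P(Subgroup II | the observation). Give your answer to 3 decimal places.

Apply Bayes' rule: the posterior for each component is proportional to its prior times its likelihood at x.
Evaluate each component's likelihood at the observed value:
  L_I = 0.0111607
  L_II = 0.0980664
  L_III = 0.000304602
Unnormalised posteriors:
  π_I·L_I = 0.35 × 0.0111607 = 0.00390626
  π_II·L_II = 0.49 × 0.0980664 = 0.0480525
  π_III·L_III = 0.16 × 0.000304602 = 4.87363e-05
Evidence: 0.00390626 + 0.0480525 + 4.87363e-05 = 0.0520075
Responsibility of Subgroup II: 0.0480525 / 0.0520075 ≈ 0.924

0.924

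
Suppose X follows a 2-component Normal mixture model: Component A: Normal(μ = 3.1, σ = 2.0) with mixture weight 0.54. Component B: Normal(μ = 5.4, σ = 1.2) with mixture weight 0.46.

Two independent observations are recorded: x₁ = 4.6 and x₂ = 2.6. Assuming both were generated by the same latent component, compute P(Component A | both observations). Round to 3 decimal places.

P(component k | x) = w_k·f_k(x) / marginal(x), where marginal(x) = Σ_j w_j·f_j(x).
Since both observations come from the same component, the likelihood for component k is f_k(x₁)·f_k(x₂).
  p_A = [(1/(2.0·√(2π)))·exp(−(4.6−3.1)²/(2·2.0²)) = 0.199471·exp(-0.28125) = 0.150569] × [0.193334] = 0.0291101
  p_B = [(1/(1.2·√(2π)))·exp(−(4.6−5.4)²/(2·1.2²)) = 0.332452·exp(-0.22222) = 0.266207] × [0.0218516] = 0.00581703
Multiply by the mixture weights:
  w_A·p_A = 0.54 × 0.0291101 = 0.0157194
  w_B·p_B = 0.46 × 0.00581703 = 0.00267584
Denominator: 0.0157194 + 0.00267584 = 0.0183953
So the posterior for Component A is 0.0157194 / 0.0183953 ≈ 0.855.

0.855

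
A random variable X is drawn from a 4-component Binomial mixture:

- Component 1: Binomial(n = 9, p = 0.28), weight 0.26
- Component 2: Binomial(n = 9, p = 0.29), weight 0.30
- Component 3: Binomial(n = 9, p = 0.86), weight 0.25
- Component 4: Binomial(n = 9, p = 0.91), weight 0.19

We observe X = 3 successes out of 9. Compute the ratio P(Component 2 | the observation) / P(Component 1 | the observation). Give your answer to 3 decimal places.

1.179

Posterior odds = (π_i f_i(x)) / (π_j f_j(x)); the normalising sum cancels.
Binomial probabilities:
  f_1 = C(9,3)·0.28^3·0.72^6 = 84·0.021952·0.139314 = 0.256891
  f_2 = C(9,3)·0.29^3·0.71^6 = 84·0.024389·0.1281 = 0.262436
  f_3 = C(9,3)·0.86^3·0.14^6 = 84·0.636056·7.52954e-06 = 0.000402293
  f_4 = C(9,3)·0.91^3·0.09^6 = 84·0.753571·5.31441e-07 = 3.36402e-05
0.0787308 / 0.0667916 ≈ 1.179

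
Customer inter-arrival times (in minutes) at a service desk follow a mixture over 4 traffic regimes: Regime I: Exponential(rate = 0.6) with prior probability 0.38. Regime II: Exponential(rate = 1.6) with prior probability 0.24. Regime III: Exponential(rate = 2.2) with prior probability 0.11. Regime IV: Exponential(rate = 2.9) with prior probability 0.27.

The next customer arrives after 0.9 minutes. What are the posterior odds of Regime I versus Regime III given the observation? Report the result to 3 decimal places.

Only the two components matter; the odds are (π_i f_i(x)) / (π_j f_j(x)).
Evaluate each component's likelihood at the observed value:
  f_I = 0.6·e^(−0.6·0.9) = 0.6·e^(−0.5400) = 0.349649
  f_II = 1.6·e^(−1.6·0.9) = 1.6·e^(−1.4400) = 0.379084
  f_III = 2.2·e^(−2.2·0.9) = 2.2·e^(−1.9800) = 0.303752
  f_IV = 2.9·e^(−2.9·0.9) = 2.9·e^(−2.6100) = 0.21325
0.132867 / 0.0334128 ≈ 3.977

3.977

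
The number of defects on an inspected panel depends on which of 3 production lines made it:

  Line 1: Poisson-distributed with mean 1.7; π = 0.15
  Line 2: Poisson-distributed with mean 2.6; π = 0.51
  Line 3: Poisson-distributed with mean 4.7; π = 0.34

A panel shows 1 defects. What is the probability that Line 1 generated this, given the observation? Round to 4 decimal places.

Apply Bayes' rule: the posterior for each component is proportional to its prior times its likelihood at x.
Evaluate each component's likelihood at the observed value:
  p_1 = e^(−1.7)·1.7^1/1! = 0.310562
  p_2 = e^(−2.6)·2.6^1/1! = 0.193111
  p_3 = e^(−4.7)·4.7^1/1! = 0.0427478
Weight by the priors:
  w_1·p_1 = 0.15 × 0.310562 = 0.0465843
  w_2·p_2 = 0.51 × 0.193111 = 0.0984868
  w_3·p_3 = 0.34 × 0.0427478 = 0.0145343
Sum: 0.0465843 + 0.0984868 + 0.0145343 = 0.159605
P(Line 1 | x) ≈ 0.2919

0.2919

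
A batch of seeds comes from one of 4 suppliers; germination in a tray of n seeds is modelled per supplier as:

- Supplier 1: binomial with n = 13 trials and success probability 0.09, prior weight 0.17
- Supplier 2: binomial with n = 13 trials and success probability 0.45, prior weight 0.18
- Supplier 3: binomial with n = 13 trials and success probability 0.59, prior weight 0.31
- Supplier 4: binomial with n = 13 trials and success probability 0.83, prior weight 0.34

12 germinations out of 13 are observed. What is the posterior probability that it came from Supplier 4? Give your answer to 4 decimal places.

0.9637

By Bayes' theorem, P(k | x) = π_k f_k(x) / Σ_j π_j f_j(x).
Component likelihoods at x = 12 germinations out of 13:
  f_1 = C(13,12)·0.09^12·0.91^1 = 13·2.8243e-13·0.91 = 3.34114e-12
  f_2 = C(13,12)·0.45^12·0.55^1 = 13·6.89525e-05·0.55 = 0.000493011
  f_3 = C(13,12)·0.59^12·0.41^1 = 13·0.0017792·0.41 = 0.00948312
  f_4 = C(13,12)·0.83^12·0.17^1 = 13·0.10689·0.17 = 0.236227
Prior × likelihood for each component:
  π_1·f_1 = 0.17 × 3.34114e-12 = 5.67994e-13
  π_2·f_2 = 0.18 × 0.000493011 = 8.87419e-05
  π_3·f_3 = 0.31 × 0.00948312 = 0.00293977
  π_4·f_4 = 0.34 × 0.236227 = 0.0803172
Marginal: 5.67994e-13 + 8.87419e-05 + 0.00293977 + 0.0803172 = 0.0833457
Responsibility of Supplier 4: 0.0803172 / 0.0833457 ≈ 0.9637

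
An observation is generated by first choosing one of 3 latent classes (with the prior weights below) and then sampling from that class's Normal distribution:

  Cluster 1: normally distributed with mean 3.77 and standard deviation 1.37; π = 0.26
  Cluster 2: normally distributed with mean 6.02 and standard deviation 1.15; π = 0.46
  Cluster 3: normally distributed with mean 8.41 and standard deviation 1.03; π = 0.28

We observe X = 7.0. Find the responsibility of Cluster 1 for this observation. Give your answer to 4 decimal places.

0.0297

Apply Bayes' rule: the posterior for each component is proportional to its prior times its likelihood at x.
Evaluate each component's likelihood at the observed value:
  p_1 = (1/(1.37·√(2π)))·exp(−(7.0−3.77)²/(2·1.37²)) = 0.291199·exp(-2.77929) = 0.0180784
  p_2 = (1/(1.15·√(2π)))·exp(−(7.0−6.02)²/(2·1.15²)) = 0.346906·exp(-0.36310) = 0.241279
  p_3 = (1/(1.03·√(2π)))·exp(−(7.0−8.41)²/(2·1.03²)) = 0.387323·exp(-0.93699) = 0.151755
Weight by the priors:
  π_1·p_1 = 0.26 × 0.0180784 = 0.00470037
  π_2·p_2 = 0.46 × 0.241279 = 0.110988
  π_3·p_3 = 0.28 × 0.151755 = 0.0424915
Denominator: 0.00470037 + 0.110988 + 0.0424915 = 0.15818
Responsibility of Cluster 1: 0.00470037 / 0.15818 ≈ 0.0297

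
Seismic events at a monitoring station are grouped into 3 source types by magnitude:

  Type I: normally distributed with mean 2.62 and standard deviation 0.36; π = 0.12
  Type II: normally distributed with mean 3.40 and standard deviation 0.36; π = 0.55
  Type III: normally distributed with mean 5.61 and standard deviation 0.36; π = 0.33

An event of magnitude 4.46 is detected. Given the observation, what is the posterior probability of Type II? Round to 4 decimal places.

0.7821

P(component k | x) = π_k·f_k(x) / marginal(x), where marginal(x) = Σ_j π_j·f_j(x).
Normal densities:
  L_I = (1/(0.36·√(2π)))·exp(−(4.46−2.62)²/(2·0.36²)) = 1.108173·exp(-13.06173) = 2.35489e-06
  L_II = (1/(0.36·√(2π)))·exp(−(4.46−3.40)²/(2·0.36²)) = 1.108173·exp(-4.33488) = 0.0145209
  L_III = (1/(0.36·√(2π)))·exp(−(4.46−5.61)²/(2·0.36²)) = 1.108173·exp(-5.10224) = 0.00674115
Unnormalised posteriors:
  π_I·L_I = 0.12 × 2.35489e-06 = 2.82587e-07
  π_II·L_II = 0.55 × 0.0145209 = 0.00798651
  π_III·L_III = 0.33 × 0.00674115 = 0.00222458
Normaliser: 2.82587e-07 + 0.00798651 + 0.00222458 = 0.0102114
P(Type II | 4.46) = 0.00798651 / 0.0102114 ≈ 0.7821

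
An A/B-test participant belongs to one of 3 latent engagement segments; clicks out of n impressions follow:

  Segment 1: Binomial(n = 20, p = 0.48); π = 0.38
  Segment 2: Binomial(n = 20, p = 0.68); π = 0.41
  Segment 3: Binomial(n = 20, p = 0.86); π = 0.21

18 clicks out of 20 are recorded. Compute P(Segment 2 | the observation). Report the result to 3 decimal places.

The responsibility of component k is π_k f_k(x) divided by Σ_j π_j f_j(x).
Component likelihoods at x = 18 clicks out of 20:
  p_1 = C(20,18)·0.48^18·0.52^2 = 190·1.82954e-06·0.2704 = 9.39945e-05
  p_2 = C(20,18)·0.68^18·0.32^2 = 190·0.000966408·0.1024 = 0.0188024
  p_3 = C(20,18)·0.86^18·0.14^2 = 190·0.0662174·0.0196 = 0.246594
Multiply by the mixture weights:
  π_1·p_1 = 0.38 × 9.39945e-05 = 3.57179e-05
  π_2·p_2 = 0.41 × 0.0188024 = 0.007709
  π_3·p_3 = 0.21 × 0.246594 = 0.0517847
Evidence: 3.57179e-05 + 0.007709 + 0.0517847 = 0.0595294
Responsibility of Segment 2: 0.007709 / 0.0595294 ≈ 0.129

0.129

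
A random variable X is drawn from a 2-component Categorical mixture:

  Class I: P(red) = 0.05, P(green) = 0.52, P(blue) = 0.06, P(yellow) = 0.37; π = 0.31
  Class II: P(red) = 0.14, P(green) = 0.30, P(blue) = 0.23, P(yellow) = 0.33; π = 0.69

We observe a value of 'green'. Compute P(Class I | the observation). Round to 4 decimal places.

0.4378

The responsibility of component k is P(Z=k) f_k(x) divided by Σ_j P(Z=j) f_j(x).
Categorical probabilities:
  L_I = P(green | comp) = 0.52
  L_II = P(green | comp) = 0.30
Unnormalised posteriors:
  P(Z=I)·L_I = 0.31 × 0.52 = 0.1612
  P(Z=II)·L_II = 0.69 × 0.3 = 0.207
Denominator: 0.1612 + 0.207 = 0.3682
P(Class I | the observation) ≈ 0.4378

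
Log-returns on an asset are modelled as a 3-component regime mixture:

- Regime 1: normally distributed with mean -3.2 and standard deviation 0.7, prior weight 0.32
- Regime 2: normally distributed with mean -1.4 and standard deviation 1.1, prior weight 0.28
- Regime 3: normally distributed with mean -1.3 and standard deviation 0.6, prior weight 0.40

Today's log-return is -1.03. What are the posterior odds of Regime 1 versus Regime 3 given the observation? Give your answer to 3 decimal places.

0.006

Posterior odds = (π_i f_i(x)) / (π_j f_j(x)); the normalising sum cancels.
Component likelihoods at x = -1.03:
  p_1 = 0.00466688
  p_2 = 0.342728
  p_3 = 0.600878
Posterior odds = (π_1·p_1) / (π_3·p_3) = (0.32·0.00466688) / (0.40·0.600878) = 0.0014934 / 0.240351 ≈ 0.006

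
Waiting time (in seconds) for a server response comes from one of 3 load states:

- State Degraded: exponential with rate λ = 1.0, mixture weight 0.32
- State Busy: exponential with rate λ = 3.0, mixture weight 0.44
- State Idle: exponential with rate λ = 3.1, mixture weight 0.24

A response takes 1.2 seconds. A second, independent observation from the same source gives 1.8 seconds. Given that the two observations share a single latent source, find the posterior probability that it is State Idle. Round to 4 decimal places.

By Bayes' theorem, P(k | x) = P(Z=k) f_k(x) / Σ_j P(Z=j) f_j(x).
Since both observations come from the same component, the likelihood for component k is f_k(x₁)·f_k(x₂).
  L_Degraded = [1.0·e^(−1.0·1.2) = 1.0·e^(−1.2000) = 0.301194] × [0.165299] = 0.0497871
  L_Busy = [3.0·e^(−3.0·1.2) = 3.0·e^(−3.6000) = 0.0819712] × [0.0135497] = 0.00111069
  L_Idle = [3.1·e^(−3.1·1.2) = 3.1·e^(−3.7200) = 0.0751253] × [0.011695] = 0.000878587
Multiply by the mixture weights:
  P(Z=Degraded)·L_Degraded = 0.32 × 0.0497871 = 0.0159319
  P(Z=Busy)·L_Busy = 0.44 × 0.00111069 = 0.000488703
  P(Z=Idle)·L_Idle = 0.24 × 0.000878587 = 0.000210861
Denominator: 0.0159319 + 0.000488703 + 0.000210861 = 0.0166314
P(State Idle | x₁,x₂) ≈ 0.0127

0.0127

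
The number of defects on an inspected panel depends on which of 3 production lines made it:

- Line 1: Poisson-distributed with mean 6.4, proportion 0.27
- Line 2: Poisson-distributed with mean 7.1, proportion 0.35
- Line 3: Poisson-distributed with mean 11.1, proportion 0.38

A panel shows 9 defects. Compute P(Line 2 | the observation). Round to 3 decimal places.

P(component k | x) = π_k·f_k(x) / marginal(x), where marginal(x) = Σ_j π_j·f_j(x).
Evaluate each component's likelihood at the observed value:
  f_1 = e^(−6.4)·6.4^9/9! = 0.0824844
  f_2 = e^(−7.1)·7.1^9/9! = 0.104249
  f_3 = e^(−11.1)·11.1^9/9! = 0.106531
Prior × likelihood for each component:
  π_1·f_1 = 0.27 × 0.0824844 = 0.0222708
  π_2·f_2 = 0.35 × 0.104249 = 0.0364871
  π_3·f_3 = 0.38 × 0.106531 = 0.0404817
Normaliser: 0.0222708 + 0.0364871 + 0.0404817 = 0.0992396
Responsibility of Line 2: 0.0364871 / 0.0992396 ≈ 0.368

0.368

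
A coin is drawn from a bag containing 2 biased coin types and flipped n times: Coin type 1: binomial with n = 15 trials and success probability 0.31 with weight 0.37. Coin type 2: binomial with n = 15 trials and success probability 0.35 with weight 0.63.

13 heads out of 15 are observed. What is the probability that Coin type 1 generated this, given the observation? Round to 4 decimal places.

P(component k | x) = π_k·f_k(x) / marginal(x), where marginal(x) = Σ_j π_j·f_j(x).
Evaluate each component's likelihood at the observed value:
  f_1 = 1.22065e-05
  f_2 = 5.24687e-05
Multiply by the mixture weights:
  π_1·f_1 = 0.37 × 1.22065e-05 = 4.51639e-06
  π_2·f_2 = 0.63 × 5.24687e-05 = 3.30553e-05
Evidence: 4.51639e-06 + 3.30553e-05 = 3.75717e-05
So the posterior for Coin type 1 is 4.51639e-06 / 3.75717e-05 ≈ 0.1202.

0.1202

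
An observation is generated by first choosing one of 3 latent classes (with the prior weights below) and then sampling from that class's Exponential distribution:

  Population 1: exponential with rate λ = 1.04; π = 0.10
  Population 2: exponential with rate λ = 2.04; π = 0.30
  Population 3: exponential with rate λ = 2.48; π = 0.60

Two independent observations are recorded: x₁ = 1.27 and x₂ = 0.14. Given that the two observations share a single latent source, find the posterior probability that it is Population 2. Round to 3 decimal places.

Apply Bayes' rule: the posterior for each component is proportional to its prior times its likelihood at x.
Since both observations come from the same component, the likelihood for component k is f_k(x₁)·f_k(x₂).
  p_1 = [1.04·e^(−1.04·1.27) = 1.04·e^(−1.3208) = 0.277599] × [0.899084] = 0.249584
  p_2 = [2.04·e^(−2.04·1.27) = 2.04·e^(−2.5908) = 0.152918] × [1.53319] = 0.234453
  p_3 = [2.48·e^(−2.48·1.27) = 2.48·e^(−3.1496) = 0.106316] × [1.75253] = 0.186321
Weight by the priors:
  w_1·p_1 = 0.10 × 0.249584 = 0.0249584
  w_2·p_2 = 0.30 × 0.234453 = 0.0703359
  w_3·p_3 = 0.60 × 0.186321 = 0.111793
Normaliser: 0.0249584 + 0.0703359 + 0.111793 = 0.207087
P(Population 2 | x) ≈ 0.340

0.340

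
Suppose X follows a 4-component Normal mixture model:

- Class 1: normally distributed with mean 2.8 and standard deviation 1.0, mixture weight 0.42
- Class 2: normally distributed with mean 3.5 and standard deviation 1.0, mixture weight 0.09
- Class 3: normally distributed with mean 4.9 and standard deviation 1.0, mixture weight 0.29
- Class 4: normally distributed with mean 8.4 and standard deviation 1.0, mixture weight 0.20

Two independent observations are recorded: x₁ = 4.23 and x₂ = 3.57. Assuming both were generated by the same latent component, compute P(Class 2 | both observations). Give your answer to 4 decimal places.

Posterior ∝ prior × likelihood, so P(k | x) ∝ P(Z=k) f_k(x); normalise over all components.
Since both observations come from the same component, the likelihood for component k is f_k(x₁)·f_k(x₂).
  p_1 = [0.143505] × [0.296595] = 0.0425627
  p_2 = [0.305627] × [0.397966] = 0.121629
  p_3 = [0.318737] × [0.16474] = 0.0525087
  p_4 = [6.6828e-05] × [3.4285e-06] = 2.2912e-10
Weight by the priors:
  P(Z=1)·p_1 = 0.42 × 0.0425627 = 0.0178763
  P(Z=2)·p_2 = 0.09 × 0.121629 = 0.0109466
  P(Z=3)·p_3 = 0.29 × 0.0525087 = 0.0152275
  P(Z=4)·p_4 = 0.20 × 2.2912e-10 = 4.58239e-11
Denominator: 0.0178763 + 0.0109466 + 0.0152275 + 4.58239e-11 = 0.0440505
Responsibility of Class 2: 0.0109466 / 0.0440505 ≈ 0.2485

0.2485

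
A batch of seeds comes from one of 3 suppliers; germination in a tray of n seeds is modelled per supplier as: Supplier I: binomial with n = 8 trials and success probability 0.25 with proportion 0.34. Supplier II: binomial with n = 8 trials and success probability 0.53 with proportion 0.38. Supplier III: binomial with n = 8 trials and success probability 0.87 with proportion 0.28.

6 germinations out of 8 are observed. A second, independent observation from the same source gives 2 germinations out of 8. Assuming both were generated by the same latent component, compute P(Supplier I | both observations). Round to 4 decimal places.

0.0843

Posterior ∝ prior × likelihood, so P(k | x) ∝ P(Z=k) f_k(x); normalise over all components.
Since both observations come from the same component, the likelihood for component k is f_k(x₁)·f_k(x₂).
  p_I = [C(8,6)·0.25^6·0.75^2 = 28·0.000244141·0.5625 = 0.00384521] × [0.311462] = 0.00119764
  p_II = [C(8,6)·0.53^6·0.47^2 = 28·0.0221644·0.2209 = 0.137091] × [0.0847807] = 0.0116227
  p_III = [C(8,6)·0.87^6·0.13^2 = 28·0.433626·0.0169 = 0.205192] × [0.000102296] = 2.09902e-05
Unnormalised posteriors:
  P(Z=I)·p_I = 0.34 × 0.00119764 = 0.000407198
  P(Z=II)·p_II = 0.38 × 0.0116227 = 0.00441661
  P(Z=III)·p_III = 0.28 × 2.09902e-05 = 5.87726e-06
Normaliser: 0.000407198 + 0.00441661 + 5.87726e-06 = 0.00482969
Responsibility of Supplier I: 0.000407198 / 0.00482969 ≈ 0.0843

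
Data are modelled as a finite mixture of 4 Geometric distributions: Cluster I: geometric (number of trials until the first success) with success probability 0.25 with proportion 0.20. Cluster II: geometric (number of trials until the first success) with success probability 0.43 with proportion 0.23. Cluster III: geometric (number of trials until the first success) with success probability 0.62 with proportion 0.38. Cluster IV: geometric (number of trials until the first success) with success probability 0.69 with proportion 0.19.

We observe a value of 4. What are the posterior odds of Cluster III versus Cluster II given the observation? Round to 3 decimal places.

0.706

Since P(k|x) ∝ π_k f_k(x), the posterior odds are π_i f_i(x) / (π_j f_j(x)).
Component likelihoods at x = 4:
  f_I = 0.105469
  f_II = 0.079633
  f_III = 0.0340206
  f_IV = 0.0205558
Odds = (0.38/0.23) × (0.0340206/0.079633) = 1.65217 × 0.427218 ≈ 0.706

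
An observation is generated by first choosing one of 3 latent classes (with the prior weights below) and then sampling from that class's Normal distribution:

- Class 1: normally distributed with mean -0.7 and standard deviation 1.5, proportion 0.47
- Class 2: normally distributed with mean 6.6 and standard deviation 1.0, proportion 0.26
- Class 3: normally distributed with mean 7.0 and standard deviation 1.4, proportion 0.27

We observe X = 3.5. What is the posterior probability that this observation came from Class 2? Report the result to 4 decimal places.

By Bayes' theorem, P(k | x) = w_k f_k(x) / Σ_j w_j f_j(x).
Component likelihoods at x = 3.5:
  p_1 = (1/(1.5·√(2π)))·exp(−(3.5−-0.7)²/(2·1.5²)) = 0.265962·exp(-3.92000) = 0.00527697
  p_2 = (1/(1.0·√(2π)))·exp(−(3.5−6.6)²/(2·1.0²)) = 0.398942·exp(-4.80500) = 0.00326682
  p_3 = (1/(1.4·√(2π)))·exp(−(3.5−7.0)²/(2·1.4²)) = 0.284959·exp(-3.12500) = 0.0125202
Weight by the priors:
  w_1·p_1 = 0.47 × 0.00527697 = 0.00248017
  w_2·p_2 = 0.26 × 0.00326682 = 0.000849373
  w_3·p_3 = 0.27 × 0.0125202 = 0.00338046
Normaliser: 0.00248017 + 0.000849373 + 0.00338046 = 0.00671001
Responsibility of Class 2: 0.000849373 / 0.00671001 ≈ 0.1266

0.1266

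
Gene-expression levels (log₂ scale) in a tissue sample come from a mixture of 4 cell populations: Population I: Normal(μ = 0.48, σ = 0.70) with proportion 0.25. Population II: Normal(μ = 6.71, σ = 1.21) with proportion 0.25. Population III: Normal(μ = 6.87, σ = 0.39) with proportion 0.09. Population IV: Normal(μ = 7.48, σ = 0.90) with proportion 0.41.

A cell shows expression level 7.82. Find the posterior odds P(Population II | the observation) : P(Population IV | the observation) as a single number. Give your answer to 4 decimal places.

0.3198

Only the two components matter; the odds are (π_i f_i(x)) / (π_j f_j(x)).
Normal densities:
  f_I = 7.59327e-25
  f_II = 0.216464
  f_III = 0.0526479
  f_IV = 0.412741
Posterior odds = (π_II·f_II) / (π_IV·f_IV) = (0.25·0.216464) / (0.41·0.412741) = 0.0541161 / 0.169224 ≈ 0.3198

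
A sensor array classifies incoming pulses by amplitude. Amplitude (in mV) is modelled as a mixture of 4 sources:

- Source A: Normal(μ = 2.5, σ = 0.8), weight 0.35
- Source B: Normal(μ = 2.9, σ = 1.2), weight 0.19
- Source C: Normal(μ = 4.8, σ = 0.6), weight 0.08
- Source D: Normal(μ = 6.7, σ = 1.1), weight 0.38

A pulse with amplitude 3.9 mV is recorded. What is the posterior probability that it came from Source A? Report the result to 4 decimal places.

By Bayes' theorem, P(k | x) = w_k f_k(x) / Σ_j w_j f_j(x).
Component likelihoods at x = 3.9 mV:
  p_A = 0.107847
  p_B = 0.234927
  p_C = 0.215863
  p_D = 0.0142085
Weight by the priors:
  w_A·p_A = 0.35 × 0.107847 = 0.0377463
  w_B·p_B = 0.19 × 0.234927 = 0.044636
  w_C·p_C = 0.08 × 0.215863 = 0.017269
  w_D·p_D = 0.38 × 0.0142085 = 0.00539921
Sum: 0.0377463 + 0.044636 + 0.017269 + 0.00539921 = 0.105051
P(Source A | 3.9 mV) ≈ 0.3593

0.3593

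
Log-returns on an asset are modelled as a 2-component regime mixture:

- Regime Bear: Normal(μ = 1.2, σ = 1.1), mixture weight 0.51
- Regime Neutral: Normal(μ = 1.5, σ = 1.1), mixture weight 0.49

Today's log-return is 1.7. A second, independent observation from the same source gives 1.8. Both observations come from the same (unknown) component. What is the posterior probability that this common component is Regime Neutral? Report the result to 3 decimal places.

0.540

By Bayes' theorem, P(k | x) = P(Z=k) f_k(x) / Σ_j P(Z=j) f_j(x).
Since both observations come from the same component, the likelihood for component k is f_k(x₁)·f_k(x₂).
  L_Bear = [0.327079] × [0.312544] = 0.102227
  L_Neutral = [0.356729] × [0.349435] = 0.124654
Unnormalised posteriors:
  P(Z=Bear)·L_Bear = 0.51 × 0.102227 = 0.0521356
  P(Z=Neutral)·L_Neutral = 0.49 × 0.124654 = 0.0610803
Sum: 0.0521356 + 0.0610803 = 0.113216
Responsibility of Regime Neutral: 0.0610803 / 0.113216 ≈ 0.540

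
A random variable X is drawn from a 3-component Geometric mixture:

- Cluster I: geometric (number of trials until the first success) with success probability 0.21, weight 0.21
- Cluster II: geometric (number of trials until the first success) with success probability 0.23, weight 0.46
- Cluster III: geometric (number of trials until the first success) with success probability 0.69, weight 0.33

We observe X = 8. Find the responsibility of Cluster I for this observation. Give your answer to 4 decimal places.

0.3320

Apply Bayes' rule: the posterior for each component is proportional to its prior times its likelihood at x.
Geometric probabilities:
  L_I = 0.0403282
  L_II = 0.0369116
  L_III = 0.000189837
Unnormalised posteriors:
  π_I·L_I = 0.21 × 0.0403282 = 0.00846892
  π_II·L_II = 0.46 × 0.0369116 = 0.0169793
  π_III·L_III = 0.33 × 0.000189837 = 6.26462e-05
Marginal: 0.00846892 + 0.0169793 + 6.26462e-05 = 0.0255109
Responsibility of Cluster I: 0.00846892 / 0.0255109 ≈ 0.3320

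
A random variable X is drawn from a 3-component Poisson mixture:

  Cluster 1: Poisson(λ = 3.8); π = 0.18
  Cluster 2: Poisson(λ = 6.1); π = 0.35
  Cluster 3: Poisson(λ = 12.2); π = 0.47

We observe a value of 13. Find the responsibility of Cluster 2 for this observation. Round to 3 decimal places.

By Bayes' theorem, P(k | x) = π_k f_k(x) / Σ_j π_j f_j(x).
Evaluate each component's likelihood at the observed value:
  L_1 = e^(−3.8)·3.8^13/13! = 0.000123762
  L_2 = e^(−6.1)·6.1^13/13! = 0.00583192
  L_3 = e^(−12.2)·12.2^13/13! = 0.107153
Weight by the priors:
  π_1·L_1 = 0.18 × 0.000123762 = 2.22772e-05
  π_2·L_2 = 0.35 × 0.00583192 = 0.00204117
  π_3·L_3 = 0.47 × 0.107153 = 0.050362
Marginal: 2.22772e-05 + 0.00204117 + 0.050362 = 0.0524254
So the posterior for Cluster 2 is 0.00204117 / 0.0524254 ≈ 0.039.

0.039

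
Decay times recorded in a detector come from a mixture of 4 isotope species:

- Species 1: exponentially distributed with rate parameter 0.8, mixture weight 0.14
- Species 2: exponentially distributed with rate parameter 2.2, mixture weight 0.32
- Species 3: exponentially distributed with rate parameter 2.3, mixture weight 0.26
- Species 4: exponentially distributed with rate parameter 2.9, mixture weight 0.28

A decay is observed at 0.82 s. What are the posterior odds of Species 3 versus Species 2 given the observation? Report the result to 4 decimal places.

0.7826

The posterior odds equal the prior odds times the likelihood ratio: (w_i/w_j)·(f_i(x)/f_j(x)).
Component likelihoods at x = 0.82 s:
  p_1 = 0.8·e^(−0.8·0.82) = 0.8·e^(−0.6560) = 0.415138
  p_2 = 2.2·e^(−2.2·0.82) = 2.2·e^(−1.8040) = 0.362206
  p_3 = 2.3·e^(−2.3·0.82) = 2.3·e^(−1.8860) = 0.348858
  p_4 = 2.9·e^(−2.9·0.82) = 2.9·e^(−2.3780) = 0.268934
Odds = (0.26/0.32) × (0.348858/0.362206) = 0.8125 × 0.963148 ≈ 0.7826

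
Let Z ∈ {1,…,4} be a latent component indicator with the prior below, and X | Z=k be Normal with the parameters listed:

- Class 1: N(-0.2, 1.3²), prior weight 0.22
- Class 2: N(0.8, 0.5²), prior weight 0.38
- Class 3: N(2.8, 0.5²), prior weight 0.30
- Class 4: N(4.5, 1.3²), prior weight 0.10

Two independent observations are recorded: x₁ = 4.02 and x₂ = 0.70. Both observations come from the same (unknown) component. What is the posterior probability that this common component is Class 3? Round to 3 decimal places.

0.007

Apply Bayes' rule: the posterior for each component is proportional to its prior times its likelihood at x.
Since both observations come from the same component, the likelihood for component k is f_k(x₁)·f_k(x₂).
  p_1 = [0.00158043] × [0.241485] = 0.000381649
  p_2 = [7.87159e-10] × [0.782085] = 6.15625e-10
  p_3 = [0.0406567] × [0.000117886] = 4.79286e-06
  p_4 = [0.286657] × [0.00428133] = 0.00122727
Prior × likelihood for each component:
  P(Z=1)·p_1 = 0.22 × 0.000381649 = 8.39629e-05
  P(Z=2)·p_2 = 0.38 × 6.15625e-10 = 2.33938e-10
  P(Z=3)·p_3 = 0.30 × 4.79286e-06 = 1.43786e-06
  P(Z=4)·p_4 = 0.10 × 0.00122727 = 0.000122727
Denominator: 8.39629e-05 + 2.33938e-10 + 1.43786e-06 + 0.000122727 = 0.000208128
So the posterior for Class 3 is 1.43786e-06 / 0.000208128 ≈ 0.007.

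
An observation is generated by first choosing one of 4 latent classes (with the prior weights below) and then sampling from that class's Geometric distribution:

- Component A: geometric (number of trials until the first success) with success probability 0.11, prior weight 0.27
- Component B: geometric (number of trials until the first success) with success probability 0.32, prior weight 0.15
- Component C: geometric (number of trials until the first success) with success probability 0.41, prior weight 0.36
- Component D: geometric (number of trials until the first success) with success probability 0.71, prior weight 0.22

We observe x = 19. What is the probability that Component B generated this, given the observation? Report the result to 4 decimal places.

0.0125

Posterior ∝ prior × likelihood, so P(k | x) ∝ π_k f_k(x); normalise over all components.
Evaluate each component's likelihood at the observed value:
  L_A = 0.11·(1−0.11)^18 = 0.11·0.12275 = 0.0135025
  L_B = 0.32·(1−0.32)^18 = 0.32·0.000966408 = 0.00030925
  L_C = 0.41·(1−0.41)^18 = 0.41·7.50475e-05 = 3.07695e-05
  L_D = 0.71·(1−0.71)^18 = 0.71·2.10457e-10 = 1.49425e-10
Weight by the priors:
  π_A·L_A = 0.27 × 0.0135025 = 0.00364566
  π_B·L_B = 0.15 × 0.00030925 = 4.63876e-05
  π_C·L_C = 0.36 × 3.07695e-05 = 1.1077e-05
  π_D·L_D = 0.22 × 1.49425e-10 = 3.28734e-11
Marginal: 0.00364566 + 4.63876e-05 + 1.1077e-05 + 3.28734e-11 = 0.00370313
P(Component B | data) = 4.63876e-05 / 0.00370313 ≈ 0.0125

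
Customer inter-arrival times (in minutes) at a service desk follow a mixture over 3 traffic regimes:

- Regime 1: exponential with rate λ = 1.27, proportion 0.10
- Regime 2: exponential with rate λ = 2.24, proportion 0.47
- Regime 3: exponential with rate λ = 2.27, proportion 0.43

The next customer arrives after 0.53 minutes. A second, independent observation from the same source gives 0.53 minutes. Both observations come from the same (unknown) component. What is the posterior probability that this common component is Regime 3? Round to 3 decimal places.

0.433

Posterior ∝ prior × likelihood, so P(k | x) ∝ π_k f_k(x); normalise over all components.
Since both observations come from the same component, the likelihood for component k is f_k(x₁)·f_k(x₂).
  f_1 = [0.647858] × [0.647858] = 0.419721
  f_2 = [0.683366] × [0.683366] = 0.46699
  f_3 = [0.681595] × [0.681595] = 0.464571
Weight by the priors:
  π_1·f_1 = 0.10 × 0.419721 = 0.0419721
  π_2·f_2 = 0.47 × 0.46699 = 0.219485
  π_3·f_3 = 0.43 × 0.464571 = 0.199766
Marginal: 0.0419721 + 0.219485 + 0.199766 = 0.461223
Responsibility of Regime 3: 0.199766 / 0.461223 ≈ 0.433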